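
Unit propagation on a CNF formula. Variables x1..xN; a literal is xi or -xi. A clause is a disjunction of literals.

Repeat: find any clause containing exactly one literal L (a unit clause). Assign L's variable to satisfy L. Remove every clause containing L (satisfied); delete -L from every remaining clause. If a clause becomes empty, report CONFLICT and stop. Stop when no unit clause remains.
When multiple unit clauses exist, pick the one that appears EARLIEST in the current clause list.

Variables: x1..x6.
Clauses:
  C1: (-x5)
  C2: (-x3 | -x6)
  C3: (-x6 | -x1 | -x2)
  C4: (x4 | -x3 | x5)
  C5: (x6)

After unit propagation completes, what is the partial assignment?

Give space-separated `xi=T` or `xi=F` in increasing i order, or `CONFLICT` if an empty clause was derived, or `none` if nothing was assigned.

unit clause [-5] forces x5=F; simplify:
  drop 5 from [4, -3, 5] -> [4, -3]
  satisfied 1 clause(s); 4 remain; assigned so far: [5]
unit clause [6] forces x6=T; simplify:
  drop -6 from [-3, -6] -> [-3]
  drop -6 from [-6, -1, -2] -> [-1, -2]
  satisfied 1 clause(s); 3 remain; assigned so far: [5, 6]
unit clause [-3] forces x3=F; simplify:
  satisfied 2 clause(s); 1 remain; assigned so far: [3, 5, 6]

Answer: x3=F x5=F x6=T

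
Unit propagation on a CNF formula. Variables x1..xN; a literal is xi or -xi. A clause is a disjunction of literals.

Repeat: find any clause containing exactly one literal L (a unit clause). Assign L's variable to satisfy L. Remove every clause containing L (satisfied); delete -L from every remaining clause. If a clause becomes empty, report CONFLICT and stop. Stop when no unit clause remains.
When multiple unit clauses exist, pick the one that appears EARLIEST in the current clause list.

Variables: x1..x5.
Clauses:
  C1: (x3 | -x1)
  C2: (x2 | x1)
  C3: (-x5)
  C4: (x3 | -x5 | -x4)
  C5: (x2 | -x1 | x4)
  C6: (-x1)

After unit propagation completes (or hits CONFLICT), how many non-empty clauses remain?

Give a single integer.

Answer: 0

Derivation:
unit clause [-5] forces x5=F; simplify:
  satisfied 2 clause(s); 4 remain; assigned so far: [5]
unit clause [-1] forces x1=F; simplify:
  drop 1 from [2, 1] -> [2]
  satisfied 3 clause(s); 1 remain; assigned so far: [1, 5]
unit clause [2] forces x2=T; simplify:
  satisfied 1 clause(s); 0 remain; assigned so far: [1, 2, 5]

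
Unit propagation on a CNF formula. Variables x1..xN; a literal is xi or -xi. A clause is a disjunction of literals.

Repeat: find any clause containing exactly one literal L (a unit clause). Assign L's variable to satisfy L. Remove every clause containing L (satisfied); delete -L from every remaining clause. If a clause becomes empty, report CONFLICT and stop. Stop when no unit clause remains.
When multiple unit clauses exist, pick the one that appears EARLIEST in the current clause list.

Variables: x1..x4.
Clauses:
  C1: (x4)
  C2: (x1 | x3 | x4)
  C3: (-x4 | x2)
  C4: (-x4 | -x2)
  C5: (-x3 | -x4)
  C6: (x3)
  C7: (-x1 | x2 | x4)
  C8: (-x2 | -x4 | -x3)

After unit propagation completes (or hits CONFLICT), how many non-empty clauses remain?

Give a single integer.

Answer: 3

Derivation:
unit clause [4] forces x4=T; simplify:
  drop -4 from [-4, 2] -> [2]
  drop -4 from [-4, -2] -> [-2]
  drop -4 from [-3, -4] -> [-3]
  drop -4 from [-2, -4, -3] -> [-2, -3]
  satisfied 3 clause(s); 5 remain; assigned so far: [4]
unit clause [2] forces x2=T; simplify:
  drop -2 from [-2] -> [] (empty!)
  drop -2 from [-2, -3] -> [-3]
  satisfied 1 clause(s); 4 remain; assigned so far: [2, 4]
CONFLICT (empty clause)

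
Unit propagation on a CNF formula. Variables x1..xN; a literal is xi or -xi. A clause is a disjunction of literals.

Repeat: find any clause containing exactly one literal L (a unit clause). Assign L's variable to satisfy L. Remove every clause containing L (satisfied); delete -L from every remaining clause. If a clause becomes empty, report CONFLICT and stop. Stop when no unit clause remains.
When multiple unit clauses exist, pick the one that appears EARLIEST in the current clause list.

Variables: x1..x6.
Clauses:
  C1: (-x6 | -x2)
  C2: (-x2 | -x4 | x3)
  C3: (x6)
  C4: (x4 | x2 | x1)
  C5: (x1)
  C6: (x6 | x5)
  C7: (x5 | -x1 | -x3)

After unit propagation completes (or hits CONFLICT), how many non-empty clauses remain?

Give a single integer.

Answer: 1

Derivation:
unit clause [6] forces x6=T; simplify:
  drop -6 from [-6, -2] -> [-2]
  satisfied 2 clause(s); 5 remain; assigned so far: [6]
unit clause [-2] forces x2=F; simplify:
  drop 2 from [4, 2, 1] -> [4, 1]
  satisfied 2 clause(s); 3 remain; assigned so far: [2, 6]
unit clause [1] forces x1=T; simplify:
  drop -1 from [5, -1, -3] -> [5, -3]
  satisfied 2 clause(s); 1 remain; assigned so far: [1, 2, 6]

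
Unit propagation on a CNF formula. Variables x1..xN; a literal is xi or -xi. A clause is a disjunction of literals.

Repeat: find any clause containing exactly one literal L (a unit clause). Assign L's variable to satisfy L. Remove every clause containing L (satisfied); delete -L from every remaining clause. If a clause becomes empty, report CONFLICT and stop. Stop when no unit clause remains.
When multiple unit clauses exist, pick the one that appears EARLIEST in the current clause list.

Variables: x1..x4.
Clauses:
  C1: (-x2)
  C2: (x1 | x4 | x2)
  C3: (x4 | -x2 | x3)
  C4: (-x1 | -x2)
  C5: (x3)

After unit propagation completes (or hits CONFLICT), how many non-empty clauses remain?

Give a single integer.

Answer: 1

Derivation:
unit clause [-2] forces x2=F; simplify:
  drop 2 from [1, 4, 2] -> [1, 4]
  satisfied 3 clause(s); 2 remain; assigned so far: [2]
unit clause [3] forces x3=T; simplify:
  satisfied 1 clause(s); 1 remain; assigned so far: [2, 3]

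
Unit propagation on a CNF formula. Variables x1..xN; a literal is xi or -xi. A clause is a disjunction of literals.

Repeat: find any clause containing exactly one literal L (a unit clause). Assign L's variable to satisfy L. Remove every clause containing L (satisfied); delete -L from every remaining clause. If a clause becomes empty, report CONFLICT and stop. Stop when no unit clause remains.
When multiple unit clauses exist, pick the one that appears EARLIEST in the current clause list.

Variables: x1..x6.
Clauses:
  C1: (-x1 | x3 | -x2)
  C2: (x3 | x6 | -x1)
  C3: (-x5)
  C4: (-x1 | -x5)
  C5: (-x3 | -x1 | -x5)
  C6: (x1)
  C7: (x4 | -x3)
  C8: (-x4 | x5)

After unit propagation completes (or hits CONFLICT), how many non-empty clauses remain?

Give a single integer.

Answer: 0

Derivation:
unit clause [-5] forces x5=F; simplify:
  drop 5 from [-4, 5] -> [-4]
  satisfied 3 clause(s); 5 remain; assigned so far: [5]
unit clause [1] forces x1=T; simplify:
  drop -1 from [-1, 3, -2] -> [3, -2]
  drop -1 from [3, 6, -1] -> [3, 6]
  satisfied 1 clause(s); 4 remain; assigned so far: [1, 5]
unit clause [-4] forces x4=F; simplify:
  drop 4 from [4, -3] -> [-3]
  satisfied 1 clause(s); 3 remain; assigned so far: [1, 4, 5]
unit clause [-3] forces x3=F; simplify:
  drop 3 from [3, -2] -> [-2]
  drop 3 from [3, 6] -> [6]
  satisfied 1 clause(s); 2 remain; assigned so far: [1, 3, 4, 5]
unit clause [-2] forces x2=F; simplify:
  satisfied 1 clause(s); 1 remain; assigned so far: [1, 2, 3, 4, 5]
unit clause [6] forces x6=T; simplify:
  satisfied 1 clause(s); 0 remain; assigned so far: [1, 2, 3, 4, 5, 6]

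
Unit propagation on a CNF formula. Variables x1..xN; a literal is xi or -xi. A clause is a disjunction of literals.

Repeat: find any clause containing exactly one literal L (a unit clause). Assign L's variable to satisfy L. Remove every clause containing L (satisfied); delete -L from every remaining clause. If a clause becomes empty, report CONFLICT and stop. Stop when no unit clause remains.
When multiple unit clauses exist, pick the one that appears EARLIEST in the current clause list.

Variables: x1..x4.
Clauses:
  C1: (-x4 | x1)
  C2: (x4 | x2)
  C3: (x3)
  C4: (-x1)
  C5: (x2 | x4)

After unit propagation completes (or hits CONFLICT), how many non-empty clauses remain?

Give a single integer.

unit clause [3] forces x3=T; simplify:
  satisfied 1 clause(s); 4 remain; assigned so far: [3]
unit clause [-1] forces x1=F; simplify:
  drop 1 from [-4, 1] -> [-4]
  satisfied 1 clause(s); 3 remain; assigned so far: [1, 3]
unit clause [-4] forces x4=F; simplify:
  drop 4 from [4, 2] -> [2]
  drop 4 from [2, 4] -> [2]
  satisfied 1 clause(s); 2 remain; assigned so far: [1, 3, 4]
unit clause [2] forces x2=T; simplify:
  satisfied 2 clause(s); 0 remain; assigned so far: [1, 2, 3, 4]

Answer: 0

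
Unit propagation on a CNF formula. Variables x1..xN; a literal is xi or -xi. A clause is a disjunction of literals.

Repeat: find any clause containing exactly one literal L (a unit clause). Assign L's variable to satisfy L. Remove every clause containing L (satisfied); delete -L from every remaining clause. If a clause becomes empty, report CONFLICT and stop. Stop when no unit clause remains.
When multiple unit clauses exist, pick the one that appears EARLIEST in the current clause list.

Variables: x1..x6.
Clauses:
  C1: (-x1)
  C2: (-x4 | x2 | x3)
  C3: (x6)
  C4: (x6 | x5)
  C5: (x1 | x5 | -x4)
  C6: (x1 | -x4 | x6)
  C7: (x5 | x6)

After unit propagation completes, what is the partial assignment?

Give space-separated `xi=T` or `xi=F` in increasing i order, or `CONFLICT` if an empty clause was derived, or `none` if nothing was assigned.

Answer: x1=F x6=T

Derivation:
unit clause [-1] forces x1=F; simplify:
  drop 1 from [1, 5, -4] -> [5, -4]
  drop 1 from [1, -4, 6] -> [-4, 6]
  satisfied 1 clause(s); 6 remain; assigned so far: [1]
unit clause [6] forces x6=T; simplify:
  satisfied 4 clause(s); 2 remain; assigned so far: [1, 6]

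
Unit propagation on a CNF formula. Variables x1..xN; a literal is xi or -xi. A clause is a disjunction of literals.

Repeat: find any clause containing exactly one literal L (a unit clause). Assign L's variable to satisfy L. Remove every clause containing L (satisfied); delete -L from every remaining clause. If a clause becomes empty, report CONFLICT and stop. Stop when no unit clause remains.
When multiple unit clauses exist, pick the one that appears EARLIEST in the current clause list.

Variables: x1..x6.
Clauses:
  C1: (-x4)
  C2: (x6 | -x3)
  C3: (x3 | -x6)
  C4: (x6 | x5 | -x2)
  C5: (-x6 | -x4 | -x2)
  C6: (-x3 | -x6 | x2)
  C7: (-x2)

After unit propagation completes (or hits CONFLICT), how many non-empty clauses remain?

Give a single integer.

unit clause [-4] forces x4=F; simplify:
  satisfied 2 clause(s); 5 remain; assigned so far: [4]
unit clause [-2] forces x2=F; simplify:
  drop 2 from [-3, -6, 2] -> [-3, -6]
  satisfied 2 clause(s); 3 remain; assigned so far: [2, 4]

Answer: 3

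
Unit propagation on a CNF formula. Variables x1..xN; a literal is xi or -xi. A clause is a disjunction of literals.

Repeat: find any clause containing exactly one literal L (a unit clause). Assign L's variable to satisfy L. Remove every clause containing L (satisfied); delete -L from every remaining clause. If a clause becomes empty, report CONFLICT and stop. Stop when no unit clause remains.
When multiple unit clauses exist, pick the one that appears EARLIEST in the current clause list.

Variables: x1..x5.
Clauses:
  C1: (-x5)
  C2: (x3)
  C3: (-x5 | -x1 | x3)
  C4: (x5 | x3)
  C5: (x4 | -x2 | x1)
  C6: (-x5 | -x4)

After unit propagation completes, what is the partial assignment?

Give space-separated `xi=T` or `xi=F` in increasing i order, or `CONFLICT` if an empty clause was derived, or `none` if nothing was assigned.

unit clause [-5] forces x5=F; simplify:
  drop 5 from [5, 3] -> [3]
  satisfied 3 clause(s); 3 remain; assigned so far: [5]
unit clause [3] forces x3=T; simplify:
  satisfied 2 clause(s); 1 remain; assigned so far: [3, 5]

Answer: x3=T x5=F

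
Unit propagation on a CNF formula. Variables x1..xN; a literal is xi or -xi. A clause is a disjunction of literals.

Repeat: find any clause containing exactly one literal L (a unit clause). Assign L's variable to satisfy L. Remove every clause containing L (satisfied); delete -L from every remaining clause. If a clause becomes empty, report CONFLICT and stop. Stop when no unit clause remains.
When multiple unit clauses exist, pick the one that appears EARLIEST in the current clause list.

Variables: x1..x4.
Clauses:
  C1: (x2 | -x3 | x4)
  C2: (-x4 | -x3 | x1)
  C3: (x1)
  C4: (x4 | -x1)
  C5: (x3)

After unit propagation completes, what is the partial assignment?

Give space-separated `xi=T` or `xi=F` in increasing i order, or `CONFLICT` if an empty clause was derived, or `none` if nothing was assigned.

Answer: x1=T x3=T x4=T

Derivation:
unit clause [1] forces x1=T; simplify:
  drop -1 from [4, -1] -> [4]
  satisfied 2 clause(s); 3 remain; assigned so far: [1]
unit clause [4] forces x4=T; simplify:
  satisfied 2 clause(s); 1 remain; assigned so far: [1, 4]
unit clause [3] forces x3=T; simplify:
  satisfied 1 clause(s); 0 remain; assigned so far: [1, 3, 4]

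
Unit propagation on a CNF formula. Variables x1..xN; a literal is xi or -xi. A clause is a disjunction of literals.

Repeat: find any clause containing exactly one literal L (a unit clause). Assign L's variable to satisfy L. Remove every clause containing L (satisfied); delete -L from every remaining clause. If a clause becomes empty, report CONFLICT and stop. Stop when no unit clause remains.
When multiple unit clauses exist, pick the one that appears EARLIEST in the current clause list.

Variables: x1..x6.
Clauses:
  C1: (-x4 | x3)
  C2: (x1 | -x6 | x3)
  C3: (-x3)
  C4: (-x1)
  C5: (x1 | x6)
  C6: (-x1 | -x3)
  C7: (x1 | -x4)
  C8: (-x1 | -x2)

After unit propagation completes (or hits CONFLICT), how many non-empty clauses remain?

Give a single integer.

Answer: 0

Derivation:
unit clause [-3] forces x3=F; simplify:
  drop 3 from [-4, 3] -> [-4]
  drop 3 from [1, -6, 3] -> [1, -6]
  satisfied 2 clause(s); 6 remain; assigned so far: [3]
unit clause [-4] forces x4=F; simplify:
  satisfied 2 clause(s); 4 remain; assigned so far: [3, 4]
unit clause [-1] forces x1=F; simplify:
  drop 1 from [1, -6] -> [-6]
  drop 1 from [1, 6] -> [6]
  satisfied 2 clause(s); 2 remain; assigned so far: [1, 3, 4]
unit clause [-6] forces x6=F; simplify:
  drop 6 from [6] -> [] (empty!)
  satisfied 1 clause(s); 1 remain; assigned so far: [1, 3, 4, 6]
CONFLICT (empty clause)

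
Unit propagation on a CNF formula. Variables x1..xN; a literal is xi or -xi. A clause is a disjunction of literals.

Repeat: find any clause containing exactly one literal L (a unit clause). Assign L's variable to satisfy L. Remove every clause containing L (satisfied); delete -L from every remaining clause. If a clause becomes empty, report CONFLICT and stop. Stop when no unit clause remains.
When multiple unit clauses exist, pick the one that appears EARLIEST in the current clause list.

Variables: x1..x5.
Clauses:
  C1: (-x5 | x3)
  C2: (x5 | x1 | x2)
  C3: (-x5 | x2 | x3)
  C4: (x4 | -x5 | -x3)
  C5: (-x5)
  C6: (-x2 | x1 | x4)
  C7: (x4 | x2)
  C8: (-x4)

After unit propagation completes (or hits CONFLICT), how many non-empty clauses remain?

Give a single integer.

Answer: 0

Derivation:
unit clause [-5] forces x5=F; simplify:
  drop 5 from [5, 1, 2] -> [1, 2]
  satisfied 4 clause(s); 4 remain; assigned so far: [5]
unit clause [-4] forces x4=F; simplify:
  drop 4 from [-2, 1, 4] -> [-2, 1]
  drop 4 from [4, 2] -> [2]
  satisfied 1 clause(s); 3 remain; assigned so far: [4, 5]
unit clause [2] forces x2=T; simplify:
  drop -2 from [-2, 1] -> [1]
  satisfied 2 clause(s); 1 remain; assigned so far: [2, 4, 5]
unit clause [1] forces x1=T; simplify:
  satisfied 1 clause(s); 0 remain; assigned so far: [1, 2, 4, 5]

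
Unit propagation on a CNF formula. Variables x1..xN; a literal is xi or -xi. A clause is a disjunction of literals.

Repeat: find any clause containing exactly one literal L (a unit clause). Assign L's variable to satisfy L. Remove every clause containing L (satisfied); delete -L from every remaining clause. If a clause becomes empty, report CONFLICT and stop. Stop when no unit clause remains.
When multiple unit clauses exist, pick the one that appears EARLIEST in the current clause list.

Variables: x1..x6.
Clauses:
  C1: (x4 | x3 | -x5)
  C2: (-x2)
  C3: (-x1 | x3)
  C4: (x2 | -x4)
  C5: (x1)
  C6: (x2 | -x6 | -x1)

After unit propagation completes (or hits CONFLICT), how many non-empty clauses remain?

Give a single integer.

Answer: 0

Derivation:
unit clause [-2] forces x2=F; simplify:
  drop 2 from [2, -4] -> [-4]
  drop 2 from [2, -6, -1] -> [-6, -1]
  satisfied 1 clause(s); 5 remain; assigned so far: [2]
unit clause [-4] forces x4=F; simplify:
  drop 4 from [4, 3, -5] -> [3, -5]
  satisfied 1 clause(s); 4 remain; assigned so far: [2, 4]
unit clause [1] forces x1=T; simplify:
  drop -1 from [-1, 3] -> [3]
  drop -1 from [-6, -1] -> [-6]
  satisfied 1 clause(s); 3 remain; assigned so far: [1, 2, 4]
unit clause [3] forces x3=T; simplify:
  satisfied 2 clause(s); 1 remain; assigned so far: [1, 2, 3, 4]
unit clause [-6] forces x6=F; simplify:
  satisfied 1 clause(s); 0 remain; assigned so far: [1, 2, 3, 4, 6]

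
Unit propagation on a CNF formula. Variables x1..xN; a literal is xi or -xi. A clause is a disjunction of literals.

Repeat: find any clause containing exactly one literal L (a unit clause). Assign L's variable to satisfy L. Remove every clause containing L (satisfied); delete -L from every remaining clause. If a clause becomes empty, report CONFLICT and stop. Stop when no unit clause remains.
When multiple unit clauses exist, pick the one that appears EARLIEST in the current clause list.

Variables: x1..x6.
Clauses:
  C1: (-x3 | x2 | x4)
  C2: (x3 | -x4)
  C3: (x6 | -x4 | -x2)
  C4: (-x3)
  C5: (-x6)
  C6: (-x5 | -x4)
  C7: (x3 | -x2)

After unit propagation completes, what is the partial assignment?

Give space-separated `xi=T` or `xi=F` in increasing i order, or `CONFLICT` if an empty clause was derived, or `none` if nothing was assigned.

Answer: x2=F x3=F x4=F x6=F

Derivation:
unit clause [-3] forces x3=F; simplify:
  drop 3 from [3, -4] -> [-4]
  drop 3 from [3, -2] -> [-2]
  satisfied 2 clause(s); 5 remain; assigned so far: [3]
unit clause [-4] forces x4=F; simplify:
  satisfied 3 clause(s); 2 remain; assigned so far: [3, 4]
unit clause [-6] forces x6=F; simplify:
  satisfied 1 clause(s); 1 remain; assigned so far: [3, 4, 6]
unit clause [-2] forces x2=F; simplify:
  satisfied 1 clause(s); 0 remain; assigned so far: [2, 3, 4, 6]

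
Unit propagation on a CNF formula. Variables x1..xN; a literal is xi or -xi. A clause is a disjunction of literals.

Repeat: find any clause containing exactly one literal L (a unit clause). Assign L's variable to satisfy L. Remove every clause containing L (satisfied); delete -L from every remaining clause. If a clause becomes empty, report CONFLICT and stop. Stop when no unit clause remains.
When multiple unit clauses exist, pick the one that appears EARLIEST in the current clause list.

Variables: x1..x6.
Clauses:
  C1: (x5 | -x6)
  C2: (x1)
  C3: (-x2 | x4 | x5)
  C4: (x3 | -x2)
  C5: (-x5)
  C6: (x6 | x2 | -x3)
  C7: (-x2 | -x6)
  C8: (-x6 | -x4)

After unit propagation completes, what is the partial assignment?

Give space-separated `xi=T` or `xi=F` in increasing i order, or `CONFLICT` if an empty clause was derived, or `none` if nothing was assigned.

unit clause [1] forces x1=T; simplify:
  satisfied 1 clause(s); 7 remain; assigned so far: [1]
unit clause [-5] forces x5=F; simplify:
  drop 5 from [5, -6] -> [-6]
  drop 5 from [-2, 4, 5] -> [-2, 4]
  satisfied 1 clause(s); 6 remain; assigned so far: [1, 5]
unit clause [-6] forces x6=F; simplify:
  drop 6 from [6, 2, -3] -> [2, -3]
  satisfied 3 clause(s); 3 remain; assigned so far: [1, 5, 6]

Answer: x1=T x5=F x6=F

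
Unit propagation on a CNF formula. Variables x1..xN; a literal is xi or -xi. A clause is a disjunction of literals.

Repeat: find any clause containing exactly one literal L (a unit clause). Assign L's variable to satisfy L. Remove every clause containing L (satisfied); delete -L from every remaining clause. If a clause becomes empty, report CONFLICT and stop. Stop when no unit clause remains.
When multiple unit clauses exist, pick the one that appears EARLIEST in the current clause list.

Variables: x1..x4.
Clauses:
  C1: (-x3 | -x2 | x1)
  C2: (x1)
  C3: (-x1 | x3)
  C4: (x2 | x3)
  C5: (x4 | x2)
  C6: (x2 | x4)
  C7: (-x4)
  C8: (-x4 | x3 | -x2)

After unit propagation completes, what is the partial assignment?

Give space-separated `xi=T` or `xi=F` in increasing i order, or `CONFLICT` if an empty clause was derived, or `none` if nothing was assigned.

unit clause [1] forces x1=T; simplify:
  drop -1 from [-1, 3] -> [3]
  satisfied 2 clause(s); 6 remain; assigned so far: [1]
unit clause [3] forces x3=T; simplify:
  satisfied 3 clause(s); 3 remain; assigned so far: [1, 3]
unit clause [-4] forces x4=F; simplify:
  drop 4 from [4, 2] -> [2]
  drop 4 from [2, 4] -> [2]
  satisfied 1 clause(s); 2 remain; assigned so far: [1, 3, 4]
unit clause [2] forces x2=T; simplify:
  satisfied 2 clause(s); 0 remain; assigned so far: [1, 2, 3, 4]

Answer: x1=T x2=T x3=T x4=F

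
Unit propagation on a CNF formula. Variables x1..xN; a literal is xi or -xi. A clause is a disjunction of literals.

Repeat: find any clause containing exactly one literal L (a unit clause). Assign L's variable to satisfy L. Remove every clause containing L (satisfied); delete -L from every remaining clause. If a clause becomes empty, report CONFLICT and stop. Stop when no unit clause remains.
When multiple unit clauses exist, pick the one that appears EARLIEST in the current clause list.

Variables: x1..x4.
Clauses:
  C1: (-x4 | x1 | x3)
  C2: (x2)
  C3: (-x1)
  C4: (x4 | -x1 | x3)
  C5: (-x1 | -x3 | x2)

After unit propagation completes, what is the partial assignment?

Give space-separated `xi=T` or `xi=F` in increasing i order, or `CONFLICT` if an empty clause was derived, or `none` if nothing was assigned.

Answer: x1=F x2=T

Derivation:
unit clause [2] forces x2=T; simplify:
  satisfied 2 clause(s); 3 remain; assigned so far: [2]
unit clause [-1] forces x1=F; simplify:
  drop 1 from [-4, 1, 3] -> [-4, 3]
  satisfied 2 clause(s); 1 remain; assigned so far: [1, 2]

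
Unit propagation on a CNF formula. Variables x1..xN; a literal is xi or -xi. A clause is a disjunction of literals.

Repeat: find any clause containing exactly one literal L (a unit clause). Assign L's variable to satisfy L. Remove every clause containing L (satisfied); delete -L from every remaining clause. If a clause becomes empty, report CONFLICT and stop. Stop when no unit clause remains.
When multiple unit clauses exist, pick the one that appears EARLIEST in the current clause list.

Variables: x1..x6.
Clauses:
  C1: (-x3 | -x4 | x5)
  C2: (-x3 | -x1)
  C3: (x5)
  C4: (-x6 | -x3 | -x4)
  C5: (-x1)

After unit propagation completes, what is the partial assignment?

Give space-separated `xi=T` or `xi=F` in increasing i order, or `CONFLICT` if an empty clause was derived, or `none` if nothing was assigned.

Answer: x1=F x5=T

Derivation:
unit clause [5] forces x5=T; simplify:
  satisfied 2 clause(s); 3 remain; assigned so far: [5]
unit clause [-1] forces x1=F; simplify:
  satisfied 2 clause(s); 1 remain; assigned so far: [1, 5]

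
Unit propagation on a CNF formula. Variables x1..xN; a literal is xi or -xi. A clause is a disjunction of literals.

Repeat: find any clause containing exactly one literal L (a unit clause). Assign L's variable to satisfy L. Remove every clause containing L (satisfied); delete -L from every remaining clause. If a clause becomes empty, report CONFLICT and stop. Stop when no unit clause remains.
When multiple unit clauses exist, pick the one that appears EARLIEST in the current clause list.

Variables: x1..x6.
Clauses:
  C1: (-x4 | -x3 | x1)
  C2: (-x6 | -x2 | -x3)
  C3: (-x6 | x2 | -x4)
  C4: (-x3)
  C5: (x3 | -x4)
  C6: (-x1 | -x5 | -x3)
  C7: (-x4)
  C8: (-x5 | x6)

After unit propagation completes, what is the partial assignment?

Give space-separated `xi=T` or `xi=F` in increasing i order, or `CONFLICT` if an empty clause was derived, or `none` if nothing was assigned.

Answer: x3=F x4=F

Derivation:
unit clause [-3] forces x3=F; simplify:
  drop 3 from [3, -4] -> [-4]
  satisfied 4 clause(s); 4 remain; assigned so far: [3]
unit clause [-4] forces x4=F; simplify:
  satisfied 3 clause(s); 1 remain; assigned so far: [3, 4]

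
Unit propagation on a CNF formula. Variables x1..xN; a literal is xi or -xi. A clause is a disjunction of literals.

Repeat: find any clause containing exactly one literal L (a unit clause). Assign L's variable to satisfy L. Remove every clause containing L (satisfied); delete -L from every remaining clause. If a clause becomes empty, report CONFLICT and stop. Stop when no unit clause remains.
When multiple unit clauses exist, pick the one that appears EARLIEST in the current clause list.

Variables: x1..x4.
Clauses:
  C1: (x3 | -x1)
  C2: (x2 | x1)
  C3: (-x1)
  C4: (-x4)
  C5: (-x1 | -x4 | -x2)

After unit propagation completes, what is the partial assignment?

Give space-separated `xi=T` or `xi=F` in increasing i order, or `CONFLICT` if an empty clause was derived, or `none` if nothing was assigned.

Answer: x1=F x2=T x4=F

Derivation:
unit clause [-1] forces x1=F; simplify:
  drop 1 from [2, 1] -> [2]
  satisfied 3 clause(s); 2 remain; assigned so far: [1]
unit clause [2] forces x2=T; simplify:
  satisfied 1 clause(s); 1 remain; assigned so far: [1, 2]
unit clause [-4] forces x4=F; simplify:
  satisfied 1 clause(s); 0 remain; assigned so far: [1, 2, 4]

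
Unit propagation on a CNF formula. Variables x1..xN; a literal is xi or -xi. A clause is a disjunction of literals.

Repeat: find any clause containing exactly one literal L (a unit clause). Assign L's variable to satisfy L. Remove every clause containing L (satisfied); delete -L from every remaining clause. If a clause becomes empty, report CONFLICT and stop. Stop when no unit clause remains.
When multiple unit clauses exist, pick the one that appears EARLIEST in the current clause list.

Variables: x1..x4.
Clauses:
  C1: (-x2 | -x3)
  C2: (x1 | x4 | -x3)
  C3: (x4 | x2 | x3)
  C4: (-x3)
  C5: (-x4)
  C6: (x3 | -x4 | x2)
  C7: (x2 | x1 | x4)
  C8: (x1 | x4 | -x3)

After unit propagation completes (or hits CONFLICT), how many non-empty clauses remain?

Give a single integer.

unit clause [-3] forces x3=F; simplify:
  drop 3 from [4, 2, 3] -> [4, 2]
  drop 3 from [3, -4, 2] -> [-4, 2]
  satisfied 4 clause(s); 4 remain; assigned so far: [3]
unit clause [-4] forces x4=F; simplify:
  drop 4 from [4, 2] -> [2]
  drop 4 from [2, 1, 4] -> [2, 1]
  satisfied 2 clause(s); 2 remain; assigned so far: [3, 4]
unit clause [2] forces x2=T; simplify:
  satisfied 2 clause(s); 0 remain; assigned so far: [2, 3, 4]

Answer: 0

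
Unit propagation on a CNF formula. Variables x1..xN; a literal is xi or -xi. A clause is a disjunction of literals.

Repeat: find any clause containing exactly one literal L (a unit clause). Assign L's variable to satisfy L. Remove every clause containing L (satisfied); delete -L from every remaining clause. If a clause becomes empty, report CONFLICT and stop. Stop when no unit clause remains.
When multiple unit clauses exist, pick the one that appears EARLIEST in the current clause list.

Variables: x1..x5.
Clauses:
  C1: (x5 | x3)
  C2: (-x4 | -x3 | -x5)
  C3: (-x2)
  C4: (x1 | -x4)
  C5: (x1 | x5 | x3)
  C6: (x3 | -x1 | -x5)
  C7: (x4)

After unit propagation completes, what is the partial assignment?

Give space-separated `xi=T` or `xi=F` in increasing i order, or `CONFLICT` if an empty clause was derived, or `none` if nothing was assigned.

Answer: x1=T x2=F x4=T

Derivation:
unit clause [-2] forces x2=F; simplify:
  satisfied 1 clause(s); 6 remain; assigned so far: [2]
unit clause [4] forces x4=T; simplify:
  drop -4 from [-4, -3, -5] -> [-3, -5]
  drop -4 from [1, -4] -> [1]
  satisfied 1 clause(s); 5 remain; assigned so far: [2, 4]
unit clause [1] forces x1=T; simplify:
  drop -1 from [3, -1, -5] -> [3, -5]
  satisfied 2 clause(s); 3 remain; assigned so far: [1, 2, 4]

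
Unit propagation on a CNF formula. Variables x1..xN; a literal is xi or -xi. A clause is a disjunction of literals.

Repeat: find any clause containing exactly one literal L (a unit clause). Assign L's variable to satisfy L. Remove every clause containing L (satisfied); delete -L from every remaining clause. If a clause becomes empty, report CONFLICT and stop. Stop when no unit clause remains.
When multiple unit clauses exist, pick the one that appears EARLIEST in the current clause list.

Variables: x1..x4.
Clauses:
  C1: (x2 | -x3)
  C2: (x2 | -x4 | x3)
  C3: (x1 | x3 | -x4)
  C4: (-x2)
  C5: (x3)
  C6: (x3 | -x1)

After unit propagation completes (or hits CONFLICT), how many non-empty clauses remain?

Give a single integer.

Answer: 3

Derivation:
unit clause [-2] forces x2=F; simplify:
  drop 2 from [2, -3] -> [-3]
  drop 2 from [2, -4, 3] -> [-4, 3]
  satisfied 1 clause(s); 5 remain; assigned so far: [2]
unit clause [-3] forces x3=F; simplify:
  drop 3 from [-4, 3] -> [-4]
  drop 3 from [1, 3, -4] -> [1, -4]
  drop 3 from [3] -> [] (empty!)
  drop 3 from [3, -1] -> [-1]
  satisfied 1 clause(s); 4 remain; assigned so far: [2, 3]
CONFLICT (empty clause)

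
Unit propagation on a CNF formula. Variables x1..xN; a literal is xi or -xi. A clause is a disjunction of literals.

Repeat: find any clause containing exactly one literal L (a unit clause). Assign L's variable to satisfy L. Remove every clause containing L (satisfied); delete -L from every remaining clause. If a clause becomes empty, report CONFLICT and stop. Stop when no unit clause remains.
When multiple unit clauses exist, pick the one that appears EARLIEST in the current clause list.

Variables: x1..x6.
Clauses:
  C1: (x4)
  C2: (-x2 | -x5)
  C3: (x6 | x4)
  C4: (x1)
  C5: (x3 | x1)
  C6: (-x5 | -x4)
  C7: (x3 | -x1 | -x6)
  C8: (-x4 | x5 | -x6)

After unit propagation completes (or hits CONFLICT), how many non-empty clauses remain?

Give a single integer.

Answer: 0

Derivation:
unit clause [4] forces x4=T; simplify:
  drop -4 from [-5, -4] -> [-5]
  drop -4 from [-4, 5, -6] -> [5, -6]
  satisfied 2 clause(s); 6 remain; assigned so far: [4]
unit clause [1] forces x1=T; simplify:
  drop -1 from [3, -1, -6] -> [3, -6]
  satisfied 2 clause(s); 4 remain; assigned so far: [1, 4]
unit clause [-5] forces x5=F; simplify:
  drop 5 from [5, -6] -> [-6]
  satisfied 2 clause(s); 2 remain; assigned so far: [1, 4, 5]
unit clause [-6] forces x6=F; simplify:
  satisfied 2 clause(s); 0 remain; assigned so far: [1, 4, 5, 6]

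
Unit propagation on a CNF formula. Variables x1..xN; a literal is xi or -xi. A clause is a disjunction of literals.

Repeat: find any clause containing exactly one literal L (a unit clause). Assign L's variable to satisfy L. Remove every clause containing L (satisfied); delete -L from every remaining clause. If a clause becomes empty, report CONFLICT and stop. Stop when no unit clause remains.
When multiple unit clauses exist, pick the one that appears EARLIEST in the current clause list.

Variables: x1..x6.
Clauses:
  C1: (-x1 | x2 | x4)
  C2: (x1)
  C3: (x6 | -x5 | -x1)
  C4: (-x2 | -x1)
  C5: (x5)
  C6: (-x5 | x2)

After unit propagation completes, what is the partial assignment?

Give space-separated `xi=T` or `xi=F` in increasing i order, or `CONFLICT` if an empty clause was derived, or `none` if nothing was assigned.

Answer: CONFLICT

Derivation:
unit clause [1] forces x1=T; simplify:
  drop -1 from [-1, 2, 4] -> [2, 4]
  drop -1 from [6, -5, -1] -> [6, -5]
  drop -1 from [-2, -1] -> [-2]
  satisfied 1 clause(s); 5 remain; assigned so far: [1]
unit clause [-2] forces x2=F; simplify:
  drop 2 from [2, 4] -> [4]
  drop 2 from [-5, 2] -> [-5]
  satisfied 1 clause(s); 4 remain; assigned so far: [1, 2]
unit clause [4] forces x4=T; simplify:
  satisfied 1 clause(s); 3 remain; assigned so far: [1, 2, 4]
unit clause [5] forces x5=T; simplify:
  drop -5 from [6, -5] -> [6]
  drop -5 from [-5] -> [] (empty!)
  satisfied 1 clause(s); 2 remain; assigned so far: [1, 2, 4, 5]
CONFLICT (empty clause)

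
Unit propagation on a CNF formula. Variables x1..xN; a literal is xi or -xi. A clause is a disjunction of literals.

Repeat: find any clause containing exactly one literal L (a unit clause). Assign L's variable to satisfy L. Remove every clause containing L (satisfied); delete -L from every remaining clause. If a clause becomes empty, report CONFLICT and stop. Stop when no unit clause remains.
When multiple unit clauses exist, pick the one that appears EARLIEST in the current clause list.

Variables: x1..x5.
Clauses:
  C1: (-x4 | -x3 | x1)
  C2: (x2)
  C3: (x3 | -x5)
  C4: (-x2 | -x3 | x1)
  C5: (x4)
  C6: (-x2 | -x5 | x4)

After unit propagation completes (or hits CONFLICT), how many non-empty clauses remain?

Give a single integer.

unit clause [2] forces x2=T; simplify:
  drop -2 from [-2, -3, 1] -> [-3, 1]
  drop -2 from [-2, -5, 4] -> [-5, 4]
  satisfied 1 clause(s); 5 remain; assigned so far: [2]
unit clause [4] forces x4=T; simplify:
  drop -4 from [-4, -3, 1] -> [-3, 1]
  satisfied 2 clause(s); 3 remain; assigned so far: [2, 4]

Answer: 3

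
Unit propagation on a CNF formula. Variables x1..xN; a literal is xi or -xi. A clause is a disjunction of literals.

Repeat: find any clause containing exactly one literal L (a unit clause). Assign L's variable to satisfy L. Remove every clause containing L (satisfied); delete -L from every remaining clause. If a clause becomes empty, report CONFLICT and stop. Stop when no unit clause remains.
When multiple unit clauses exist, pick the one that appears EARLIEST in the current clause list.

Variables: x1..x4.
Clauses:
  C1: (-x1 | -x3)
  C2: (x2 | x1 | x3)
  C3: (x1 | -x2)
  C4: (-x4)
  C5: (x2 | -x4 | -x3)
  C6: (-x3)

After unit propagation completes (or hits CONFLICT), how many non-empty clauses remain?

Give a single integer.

unit clause [-4] forces x4=F; simplify:
  satisfied 2 clause(s); 4 remain; assigned so far: [4]
unit clause [-3] forces x3=F; simplify:
  drop 3 from [2, 1, 3] -> [2, 1]
  satisfied 2 clause(s); 2 remain; assigned so far: [3, 4]

Answer: 2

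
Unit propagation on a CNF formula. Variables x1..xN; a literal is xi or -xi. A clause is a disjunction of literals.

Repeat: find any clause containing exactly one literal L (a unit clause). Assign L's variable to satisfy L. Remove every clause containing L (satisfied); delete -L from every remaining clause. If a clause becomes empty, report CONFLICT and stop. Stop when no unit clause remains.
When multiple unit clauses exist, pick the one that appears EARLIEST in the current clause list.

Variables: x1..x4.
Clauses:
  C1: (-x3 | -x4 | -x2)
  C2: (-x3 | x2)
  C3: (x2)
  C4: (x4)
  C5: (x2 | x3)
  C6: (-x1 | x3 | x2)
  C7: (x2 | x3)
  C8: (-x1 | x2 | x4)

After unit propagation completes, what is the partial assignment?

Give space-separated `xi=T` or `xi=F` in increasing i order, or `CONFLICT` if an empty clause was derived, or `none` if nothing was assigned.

unit clause [2] forces x2=T; simplify:
  drop -2 from [-3, -4, -2] -> [-3, -4]
  satisfied 6 clause(s); 2 remain; assigned so far: [2]
unit clause [4] forces x4=T; simplify:
  drop -4 from [-3, -4] -> [-3]
  satisfied 1 clause(s); 1 remain; assigned so far: [2, 4]
unit clause [-3] forces x3=F; simplify:
  satisfied 1 clause(s); 0 remain; assigned so far: [2, 3, 4]

Answer: x2=T x3=F x4=T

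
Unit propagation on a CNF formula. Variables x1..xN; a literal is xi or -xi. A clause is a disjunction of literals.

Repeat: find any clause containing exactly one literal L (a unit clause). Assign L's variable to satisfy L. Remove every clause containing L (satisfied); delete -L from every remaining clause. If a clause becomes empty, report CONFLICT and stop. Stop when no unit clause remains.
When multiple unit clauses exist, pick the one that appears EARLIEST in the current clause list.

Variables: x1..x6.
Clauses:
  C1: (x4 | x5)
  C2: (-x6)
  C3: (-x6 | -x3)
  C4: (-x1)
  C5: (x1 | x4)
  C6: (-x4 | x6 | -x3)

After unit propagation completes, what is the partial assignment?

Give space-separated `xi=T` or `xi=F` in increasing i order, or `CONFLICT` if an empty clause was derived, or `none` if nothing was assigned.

Answer: x1=F x3=F x4=T x6=F

Derivation:
unit clause [-6] forces x6=F; simplify:
  drop 6 from [-4, 6, -3] -> [-4, -3]
  satisfied 2 clause(s); 4 remain; assigned so far: [6]
unit clause [-1] forces x1=F; simplify:
  drop 1 from [1, 4] -> [4]
  satisfied 1 clause(s); 3 remain; assigned so far: [1, 6]
unit clause [4] forces x4=T; simplify:
  drop -4 from [-4, -3] -> [-3]
  satisfied 2 clause(s); 1 remain; assigned so far: [1, 4, 6]
unit clause [-3] forces x3=F; simplify:
  satisfied 1 clause(s); 0 remain; assigned so far: [1, 3, 4, 6]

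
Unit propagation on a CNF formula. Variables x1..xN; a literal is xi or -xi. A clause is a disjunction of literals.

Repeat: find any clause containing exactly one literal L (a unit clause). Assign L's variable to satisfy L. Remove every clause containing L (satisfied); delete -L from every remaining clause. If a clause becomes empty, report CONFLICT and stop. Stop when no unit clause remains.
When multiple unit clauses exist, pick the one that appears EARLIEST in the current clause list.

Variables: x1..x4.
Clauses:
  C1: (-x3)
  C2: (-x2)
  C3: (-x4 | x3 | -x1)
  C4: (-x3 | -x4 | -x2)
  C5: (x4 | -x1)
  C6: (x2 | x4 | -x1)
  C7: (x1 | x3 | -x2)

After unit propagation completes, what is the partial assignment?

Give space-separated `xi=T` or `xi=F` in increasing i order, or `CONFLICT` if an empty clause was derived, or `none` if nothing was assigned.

Answer: x2=F x3=F

Derivation:
unit clause [-3] forces x3=F; simplify:
  drop 3 from [-4, 3, -1] -> [-4, -1]
  drop 3 from [1, 3, -2] -> [1, -2]
  satisfied 2 clause(s); 5 remain; assigned so far: [3]
unit clause [-2] forces x2=F; simplify:
  drop 2 from [2, 4, -1] -> [4, -1]
  satisfied 2 clause(s); 3 remain; assigned so far: [2, 3]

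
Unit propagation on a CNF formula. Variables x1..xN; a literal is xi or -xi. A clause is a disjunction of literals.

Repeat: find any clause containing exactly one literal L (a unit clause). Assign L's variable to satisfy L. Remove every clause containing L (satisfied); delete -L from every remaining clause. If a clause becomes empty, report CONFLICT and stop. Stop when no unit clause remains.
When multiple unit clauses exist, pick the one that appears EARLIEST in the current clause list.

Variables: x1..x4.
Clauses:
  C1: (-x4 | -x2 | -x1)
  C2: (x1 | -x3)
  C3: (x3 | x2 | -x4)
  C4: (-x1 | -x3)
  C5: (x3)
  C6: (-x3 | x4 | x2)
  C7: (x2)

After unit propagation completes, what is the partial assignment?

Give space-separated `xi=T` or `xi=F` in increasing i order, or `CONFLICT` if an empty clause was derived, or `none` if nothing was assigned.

Answer: CONFLICT

Derivation:
unit clause [3] forces x3=T; simplify:
  drop -3 from [1, -3] -> [1]
  drop -3 from [-1, -3] -> [-1]
  drop -3 from [-3, 4, 2] -> [4, 2]
  satisfied 2 clause(s); 5 remain; assigned so far: [3]
unit clause [1] forces x1=T; simplify:
  drop -1 from [-4, -2, -1] -> [-4, -2]
  drop -1 from [-1] -> [] (empty!)
  satisfied 1 clause(s); 4 remain; assigned so far: [1, 3]
CONFLICT (empty clause)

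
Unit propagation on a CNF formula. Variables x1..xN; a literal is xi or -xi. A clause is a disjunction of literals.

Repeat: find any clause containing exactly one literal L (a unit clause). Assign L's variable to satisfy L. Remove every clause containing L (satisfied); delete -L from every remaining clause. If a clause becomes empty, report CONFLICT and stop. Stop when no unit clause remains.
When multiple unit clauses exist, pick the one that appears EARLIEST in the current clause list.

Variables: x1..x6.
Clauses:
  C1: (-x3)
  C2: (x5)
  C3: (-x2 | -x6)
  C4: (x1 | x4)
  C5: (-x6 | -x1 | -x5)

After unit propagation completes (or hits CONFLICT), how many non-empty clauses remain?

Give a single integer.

unit clause [-3] forces x3=F; simplify:
  satisfied 1 clause(s); 4 remain; assigned so far: [3]
unit clause [5] forces x5=T; simplify:
  drop -5 from [-6, -1, -5] -> [-6, -1]
  satisfied 1 clause(s); 3 remain; assigned so far: [3, 5]

Answer: 3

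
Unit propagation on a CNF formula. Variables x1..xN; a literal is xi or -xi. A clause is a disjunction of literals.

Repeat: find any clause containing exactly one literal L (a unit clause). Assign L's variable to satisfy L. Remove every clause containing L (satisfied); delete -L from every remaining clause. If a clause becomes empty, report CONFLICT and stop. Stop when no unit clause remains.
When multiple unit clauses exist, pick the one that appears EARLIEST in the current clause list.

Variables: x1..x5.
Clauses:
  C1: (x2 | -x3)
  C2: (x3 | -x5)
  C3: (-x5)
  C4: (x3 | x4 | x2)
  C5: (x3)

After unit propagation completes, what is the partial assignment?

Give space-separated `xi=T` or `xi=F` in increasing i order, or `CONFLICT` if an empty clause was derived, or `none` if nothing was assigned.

unit clause [-5] forces x5=F; simplify:
  satisfied 2 clause(s); 3 remain; assigned so far: [5]
unit clause [3] forces x3=T; simplify:
  drop -3 from [2, -3] -> [2]
  satisfied 2 clause(s); 1 remain; assigned so far: [3, 5]
unit clause [2] forces x2=T; simplify:
  satisfied 1 clause(s); 0 remain; assigned so far: [2, 3, 5]

Answer: x2=T x3=T x5=F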